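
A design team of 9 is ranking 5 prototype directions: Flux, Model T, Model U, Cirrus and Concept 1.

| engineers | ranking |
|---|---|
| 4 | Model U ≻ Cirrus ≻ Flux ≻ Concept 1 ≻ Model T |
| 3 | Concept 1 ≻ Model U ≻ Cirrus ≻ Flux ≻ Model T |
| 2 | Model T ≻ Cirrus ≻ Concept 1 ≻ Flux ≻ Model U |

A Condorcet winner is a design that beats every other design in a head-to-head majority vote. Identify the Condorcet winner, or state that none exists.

Check each pair by majority over 9 ballots:
Flux vs Model T: Flux is ranked higher on 4+3 = 7 ballots, Model T on 2. Flux wins 7–2.
Flux vs Model U: Flux is ranked higher on 2 ballots, Model U on 7. Model U wins 7–2.
Flux vs Cirrus: Cirrus, 9–0.
Flux vs Concept 1: 4 for Flux, 5 for Concept 1 — Concept 1 by 5–4.
Model T vs Model U: 2 to 7, Model U.
Model T vs Cirrus: Cirrus wins 7–2.
Model T vs Concept 1: Concept 1 wins 7–2.
Model U vs Cirrus: 7 to 2, Model U.
Model U vs Concept 1: Concept 1 wins 5–4.
Cirrus vs Concept 1: Cirrus wins 6–3.
Every design loses at least once (Flux loses to Model U; Model T loses to Flux; Model U loses to Concept 1; Cirrus loses to Model U; Concept 1 loses to Cirrus). The majority relation contains the cycle Model U beats Cirrus beats Concept 1 beats Model U, so there is no Condorcet winner.

none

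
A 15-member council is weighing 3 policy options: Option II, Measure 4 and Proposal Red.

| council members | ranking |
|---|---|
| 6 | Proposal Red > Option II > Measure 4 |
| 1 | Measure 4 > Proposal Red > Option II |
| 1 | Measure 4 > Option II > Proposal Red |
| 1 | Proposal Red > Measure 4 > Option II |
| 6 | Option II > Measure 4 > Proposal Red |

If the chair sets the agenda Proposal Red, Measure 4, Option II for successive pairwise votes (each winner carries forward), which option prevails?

Round 1: Proposal Red vs Measure 4 — 7–8, Measure 4 advances.
Round 2: Measure 4 vs Option II — 3–12, Option II advances.
Option II survives the agenda.

Option II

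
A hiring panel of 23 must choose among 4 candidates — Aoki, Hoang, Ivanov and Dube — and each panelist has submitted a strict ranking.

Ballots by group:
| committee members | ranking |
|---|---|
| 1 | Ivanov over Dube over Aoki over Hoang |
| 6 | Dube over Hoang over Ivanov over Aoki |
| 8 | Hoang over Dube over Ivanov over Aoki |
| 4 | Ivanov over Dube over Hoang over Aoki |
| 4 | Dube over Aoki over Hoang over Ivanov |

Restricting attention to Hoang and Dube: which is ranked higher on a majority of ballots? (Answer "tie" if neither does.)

Dube

Ballots ranking Hoang above Dube: 8.
Ballots ranking Dube above Hoang: 23 − 8 = 15.
Dube wins the head-to-head 15–8.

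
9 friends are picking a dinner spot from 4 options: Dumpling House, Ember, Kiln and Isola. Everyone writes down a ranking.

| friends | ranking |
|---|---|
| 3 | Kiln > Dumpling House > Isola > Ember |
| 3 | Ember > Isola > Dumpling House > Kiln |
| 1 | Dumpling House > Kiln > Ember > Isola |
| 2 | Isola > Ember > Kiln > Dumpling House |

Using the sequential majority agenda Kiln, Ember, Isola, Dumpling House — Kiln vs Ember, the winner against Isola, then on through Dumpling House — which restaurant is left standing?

Isola

Round 1: Kiln vs Ember — 4–5, Ember advances.
Round 2: Ember vs Isola — 4–5, Isola advances.
Round 3: Isola vs Dumpling House — 5–4, Isola advances.
Isola survives the agenda.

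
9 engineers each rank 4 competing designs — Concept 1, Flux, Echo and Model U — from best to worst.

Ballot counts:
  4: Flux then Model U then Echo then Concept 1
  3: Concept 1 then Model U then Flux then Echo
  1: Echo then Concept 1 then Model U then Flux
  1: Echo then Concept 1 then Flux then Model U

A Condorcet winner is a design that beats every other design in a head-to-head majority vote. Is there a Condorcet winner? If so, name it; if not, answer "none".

Pairwise majorities:
Concept 1 vs Flux: Concept 1 is ranked higher on 3+1+1 = 5 ballots, Flux on 4. Concept 1 wins 5–4.
Concept 1 vs Echo: 3 for Concept 1, 6 for Echo — Echo by 6–3.
Concept 1 vs Model U: Concept 1 preferred on 3+1+1 = 5 ballots; Concept 1 wins 5–4.
Flux vs Echo: 4+3 = 7 for Flux, 2 for Echo — Flux by 7–2.
Flux vs Model U: Flux is ranked higher on 4+1 = 5 ballots, Model U on 4. Flux wins 5–4.
Echo vs Model U: 1+1 = 2 for Echo, 7 for Model U — Model U by 7–2.
No design is unbeaten: Concept 1 loses to Echo; Flux loses to Concept 1; Echo loses to Flux; Model U loses to Concept 1. In particular Concept 1 beats Flux beats Echo beats Concept 1 is a majority cycle — no Condorcet winner exists.

none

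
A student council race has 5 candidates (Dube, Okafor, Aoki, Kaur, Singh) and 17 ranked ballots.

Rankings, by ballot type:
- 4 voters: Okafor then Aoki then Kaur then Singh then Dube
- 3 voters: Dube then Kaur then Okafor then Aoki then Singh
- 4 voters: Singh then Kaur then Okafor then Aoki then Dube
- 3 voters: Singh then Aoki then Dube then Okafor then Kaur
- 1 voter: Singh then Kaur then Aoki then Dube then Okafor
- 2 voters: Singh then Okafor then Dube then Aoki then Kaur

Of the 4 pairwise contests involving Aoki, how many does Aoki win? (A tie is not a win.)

2

Aoki against each rival (17 voters):
Aoki–Dube: Aoki 12–5.
Aoki vs Okafor: Okafor wins 13–4.
Aoki vs Kaur: 9 to 8, Aoki.
Aoki vs Singh: 7 to 10, Singh.
Aoki beats Dube, Kaur; loses to Okafor, Singh — 2 pairwise wins.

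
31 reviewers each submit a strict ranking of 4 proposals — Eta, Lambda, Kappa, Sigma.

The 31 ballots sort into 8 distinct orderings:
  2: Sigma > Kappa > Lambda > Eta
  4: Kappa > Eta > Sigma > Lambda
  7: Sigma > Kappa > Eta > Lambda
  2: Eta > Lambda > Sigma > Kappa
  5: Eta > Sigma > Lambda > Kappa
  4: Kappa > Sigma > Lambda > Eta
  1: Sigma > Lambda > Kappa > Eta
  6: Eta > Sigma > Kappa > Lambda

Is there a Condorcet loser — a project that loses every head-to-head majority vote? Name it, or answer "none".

Pairwise majorities:
Eta vs Lambda: Eta wins 24–7.
Eta vs Kappa: Kappa, 18–13.
Eta vs Sigma: Eta preferred on 4+2+5+6 = 17 ballots; Eta wins 17–14.
Lambda vs Kappa: 8 to 23, Kappa.
Lambda vs Sigma: Sigma wins 29–2.
Kappa vs Sigma: 4+4 = 8 for Kappa, 23 for Sigma — Sigma by 23–8.
Lambda loses to every other project — it is the Condorcet loser.

Lambda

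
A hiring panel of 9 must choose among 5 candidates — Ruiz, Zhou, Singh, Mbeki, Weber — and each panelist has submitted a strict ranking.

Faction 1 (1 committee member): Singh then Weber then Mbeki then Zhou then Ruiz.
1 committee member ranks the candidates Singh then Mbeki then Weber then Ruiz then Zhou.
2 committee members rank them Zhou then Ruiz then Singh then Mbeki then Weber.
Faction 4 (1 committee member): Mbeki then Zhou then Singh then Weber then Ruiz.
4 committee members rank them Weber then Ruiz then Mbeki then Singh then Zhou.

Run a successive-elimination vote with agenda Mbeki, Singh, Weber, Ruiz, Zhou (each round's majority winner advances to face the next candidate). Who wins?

Weber

Round 1: Mbeki vs Singh — 5–4, Mbeki advances.
Round 2: Mbeki vs Weber — 4–5, Weber advances.
Round 3: Weber vs Ruiz — 7–2, Weber advances.
Round 4: Weber vs Zhou — 6–3, Weber advances.
Weber survives the agenda.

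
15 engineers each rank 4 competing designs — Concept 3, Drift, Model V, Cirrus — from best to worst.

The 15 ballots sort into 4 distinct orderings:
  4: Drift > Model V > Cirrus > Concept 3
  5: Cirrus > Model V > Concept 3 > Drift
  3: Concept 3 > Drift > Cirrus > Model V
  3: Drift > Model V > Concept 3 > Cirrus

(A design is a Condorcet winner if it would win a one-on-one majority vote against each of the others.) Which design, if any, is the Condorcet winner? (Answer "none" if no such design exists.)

none

Head-to-head results (15 engineers):
Concept 3 vs Drift: 8 to 7, Concept 3.
Concept 3 vs Model V: 3 to 12, Model V.
Concept 3 vs Cirrus: 6 to 9, Cirrus.
Drift vs Model V: 4+3+3 = 10 for Drift, 5 for Model V — Drift by 10–5.
Drift vs Cirrus: Drift preferred on 4+3+3 = 10 ballots; Drift wins 10–5.
Model V vs Cirrus: 4+3 = 7 for Model V, 8 for Cirrus — Cirrus by 8–7.
No design is unbeaten: Concept 3 loses to Model V; Drift loses to Concept 3; Model V loses to Drift; Cirrus loses to Drift. In particular Concept 3 → Drift → Model V → Concept 3 is a majority cycle — no Condorcet winner exists.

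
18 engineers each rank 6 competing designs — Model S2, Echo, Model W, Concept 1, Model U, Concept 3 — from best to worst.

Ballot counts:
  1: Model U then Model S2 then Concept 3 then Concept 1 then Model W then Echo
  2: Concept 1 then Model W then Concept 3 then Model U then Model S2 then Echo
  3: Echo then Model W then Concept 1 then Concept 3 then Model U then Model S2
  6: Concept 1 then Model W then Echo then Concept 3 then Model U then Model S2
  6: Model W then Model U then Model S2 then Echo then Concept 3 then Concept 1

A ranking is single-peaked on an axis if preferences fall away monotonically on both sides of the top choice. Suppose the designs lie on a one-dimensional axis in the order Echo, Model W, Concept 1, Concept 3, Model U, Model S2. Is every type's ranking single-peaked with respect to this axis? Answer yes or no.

no

Axis positions: Echo=1, Model W=2, Concept 1=3, Concept 3=4, Model U=5, Model S2=6.
Type 1 (peak Model U at position 5): ranking walks positions 5-6-4-3-2-1, expanding outward from the peak — single-peaked.
Type 2 (peak Concept 1 at position 3): ranking walks positions 3-2-4-5-6-1, expanding outward from the peak — single-peaked.
Type 3 (peak Echo at position 1): ranking walks positions 1-2-3-4-5-6, expanding outward from the peak — single-peaked.
Type 4 (peak Concept 1 at position 3): ranking walks positions 3-2-1-4-5-6, expanding outward from the peak — single-peaked.
Type 5: ranking walks positions 2-5-6-1-4-3; Model U is ranked above Concept 1 even though Concept 1 lies between Model U and the peak Model W on the axis — preferences dip and rise again. Not single-peaked.
Type 5 violates single-peakedness, so the profile is not single-peaked on this axis.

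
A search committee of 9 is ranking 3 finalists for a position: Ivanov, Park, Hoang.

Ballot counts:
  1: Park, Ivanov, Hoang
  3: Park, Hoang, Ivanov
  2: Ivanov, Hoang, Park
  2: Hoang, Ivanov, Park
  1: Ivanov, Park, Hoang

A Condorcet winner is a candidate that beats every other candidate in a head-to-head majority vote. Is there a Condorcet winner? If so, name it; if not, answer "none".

Head-to-head results (9 committee members):
Ivanov vs Park: 5 to 4, Ivanov.
Ivanov vs Hoang: 4 to 5, Hoang.
Park vs Hoang: 1+3+1 = 5 for Park, 4 for Hoang — Park by 5–4.
No candidate is unbeaten: Ivanov loses to Hoang; Park loses to Ivanov; Hoang loses to Park. In particular Ivanov > Park > Hoang > Ivanov is a majority cycle — no Condorcet winner exists.

none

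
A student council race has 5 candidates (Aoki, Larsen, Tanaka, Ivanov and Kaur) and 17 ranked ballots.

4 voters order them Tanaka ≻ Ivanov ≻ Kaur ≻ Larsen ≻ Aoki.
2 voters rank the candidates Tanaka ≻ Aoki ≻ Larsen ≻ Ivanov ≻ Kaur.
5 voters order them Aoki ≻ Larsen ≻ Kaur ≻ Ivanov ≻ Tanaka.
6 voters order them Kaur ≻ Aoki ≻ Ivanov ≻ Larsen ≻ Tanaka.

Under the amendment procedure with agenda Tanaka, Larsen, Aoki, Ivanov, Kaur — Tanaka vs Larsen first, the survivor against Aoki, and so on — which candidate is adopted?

Kaur

Round 1: Tanaka vs Larsen — 6–11, Larsen advances.
Round 2: Larsen vs Aoki — 4–13, Aoki advances.
Round 3: Aoki vs Ivanov — 13–4, Aoki advances.
Round 4: Aoki vs Kaur — 7–10, Kaur advances.
Kaur survives the agenda.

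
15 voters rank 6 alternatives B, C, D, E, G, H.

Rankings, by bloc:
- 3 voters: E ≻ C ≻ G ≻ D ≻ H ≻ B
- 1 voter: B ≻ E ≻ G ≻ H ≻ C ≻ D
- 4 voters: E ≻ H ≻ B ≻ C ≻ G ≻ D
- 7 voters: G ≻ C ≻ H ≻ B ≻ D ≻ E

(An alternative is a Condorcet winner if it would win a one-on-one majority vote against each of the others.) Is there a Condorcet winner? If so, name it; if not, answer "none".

Pairwise majorities:
B vs C: B is ranked higher on 1+4 = 5 ballots, C on 10. C wins 10–5.
B vs D: 1+4+7 = 12 for B, 3 for D — B by 12–3.
B vs E: B is ranked higher on 1+7 = 8 ballots, E on 7. B wins 8–7.
B vs G: 5 to 10, G.
B vs H: 1 to 14, H.
C vs D: 3+1+4+7 = 15 for C, 0 for D — C by 15–0.
C vs E: C preferred on 7 ballots; E wins 8–7.
C vs G: C is ranked higher on 3+4 = 7 ballots, G on 8. G wins 8–7.
C vs H: C preferred on 3+7 = 10 ballots; C wins 10–5.
D vs E: D is ranked higher on 7 ballots, E on 8. E wins 8–7.
D vs G: 0 to 15, G.
D vs H: D preferred on 3 ballots; H wins 12–3.
E vs G: E is ranked higher on 3+1+4 = 8 ballots, G on 7. E wins 8–7.
E vs H: 3+1+4 = 8 for E, 7 for H — E by 8–7.
G vs H: 11 to 4, G.
Each alternative drops at least one matchup (B loses to C; C loses to E; D loses to B; E loses to B; G loses to E; H loses to C); the cycle B > E > C > B rules out a Condorcet winner.

none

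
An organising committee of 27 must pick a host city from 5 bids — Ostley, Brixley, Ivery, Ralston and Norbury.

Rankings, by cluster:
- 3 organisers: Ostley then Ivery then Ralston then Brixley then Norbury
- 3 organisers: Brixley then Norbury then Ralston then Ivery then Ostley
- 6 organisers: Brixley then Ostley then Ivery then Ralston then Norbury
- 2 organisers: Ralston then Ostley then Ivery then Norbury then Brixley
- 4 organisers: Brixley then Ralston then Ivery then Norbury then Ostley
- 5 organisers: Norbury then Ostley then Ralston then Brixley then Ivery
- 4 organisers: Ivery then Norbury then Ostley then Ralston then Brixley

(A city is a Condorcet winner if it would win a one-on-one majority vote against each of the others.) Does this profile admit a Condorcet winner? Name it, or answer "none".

none

Pairwise majorities:
Ostley vs Brixley: 14 to 13, Ostley.
Ostley vs Ivery: 16 to 11, Ostley.
Ostley vs Ralston: 3+6+5+4 = 18 for Ostley, 9 for Ralston — Ostley by 18–9.
Ostley vs Norbury: 3+6+2 = 11 for Ostley, 16 for Norbury — Norbury by 16–11.
Brixley vs Ivery: Brixley is ranked higher on 3+6+4+5 = 18 ballots, Ivery on 9. Brixley wins 18–9.
Brixley vs Ralston: Brixley preferred on 3+6+4 = 13 ballots; Ralston wins 14–13.
Brixley vs Norbury: 3+3+6+4 = 16 for Brixley, 11 for Norbury — Brixley by 16–11.
Ivery vs Ralston: 3+6+4 = 13 for Ivery, 14 for Ralston — Ralston by 14–13.
Ivery vs Norbury: Ivery preferred on 3+6+2+4+4 = 19 ballots; Ivery wins 19–8.
Ralston vs Norbury: Ralston preferred on 3+6+2+4 = 15 ballots; Ralston wins 15–12.
Every city loses at least once (Ostley loses to Norbury; Brixley loses to Ostley; Ivery loses to Ostley; Ralston loses to Ostley; Norbury loses to Brixley). The majority relation contains the cycle Ostley beats Brixley beats Norbury beats Ostley, so there is no Condorcet winner.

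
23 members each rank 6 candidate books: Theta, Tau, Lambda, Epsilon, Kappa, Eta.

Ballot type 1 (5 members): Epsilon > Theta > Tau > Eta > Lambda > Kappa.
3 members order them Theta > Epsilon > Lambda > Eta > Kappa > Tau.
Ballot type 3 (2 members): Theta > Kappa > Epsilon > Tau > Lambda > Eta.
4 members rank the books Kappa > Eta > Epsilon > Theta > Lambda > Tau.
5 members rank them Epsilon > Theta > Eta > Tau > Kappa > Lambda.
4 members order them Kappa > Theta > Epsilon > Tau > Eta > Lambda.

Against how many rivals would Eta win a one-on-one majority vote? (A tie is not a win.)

Eta against each rival (23 members):
Eta vs Theta: Theta wins 19–4.
Eta vs Tau: Eta wins 12–11.
Eta vs Lambda: Eta preferred on 5+4+5+4 = 18 ballots; Eta wins 18–5.
Eta vs Epsilon: Eta is ranked higher on 4 ballots, Epsilon on 19. Epsilon wins 19–4.
Eta vs Kappa: 13 to 10, Eta.
Eta beats Tau, Lambda, Kappa; loses to Theta, Epsilon — 3 pairwise wins.

3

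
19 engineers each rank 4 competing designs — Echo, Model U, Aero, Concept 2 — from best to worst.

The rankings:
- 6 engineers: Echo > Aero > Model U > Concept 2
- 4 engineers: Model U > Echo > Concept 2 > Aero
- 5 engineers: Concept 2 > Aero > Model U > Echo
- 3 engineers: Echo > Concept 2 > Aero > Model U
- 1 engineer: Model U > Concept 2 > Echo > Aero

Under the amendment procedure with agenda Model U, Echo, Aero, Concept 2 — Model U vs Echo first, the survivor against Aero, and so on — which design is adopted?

Concept 2

Round 1: Model U vs Echo — 10–9, Model U advances.
Round 2: Model U vs Aero — 5–14, Aero advances.
Round 3: Aero vs Concept 2 — 6–13, Concept 2 advances.
The agenda winner is Concept 2.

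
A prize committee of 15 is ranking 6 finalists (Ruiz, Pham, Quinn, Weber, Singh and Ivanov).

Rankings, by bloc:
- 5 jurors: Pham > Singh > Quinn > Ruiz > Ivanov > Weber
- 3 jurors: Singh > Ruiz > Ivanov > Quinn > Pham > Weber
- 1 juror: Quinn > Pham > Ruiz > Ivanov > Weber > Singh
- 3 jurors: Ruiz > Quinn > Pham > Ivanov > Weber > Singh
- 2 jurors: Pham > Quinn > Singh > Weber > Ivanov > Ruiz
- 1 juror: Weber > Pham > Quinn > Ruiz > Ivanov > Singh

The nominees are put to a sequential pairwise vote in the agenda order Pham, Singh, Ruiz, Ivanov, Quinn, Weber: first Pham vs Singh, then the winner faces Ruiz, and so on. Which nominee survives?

Round 1: Pham vs Singh — 12–3, Pham advances.
Round 2: Pham vs Ruiz — 9–6, Pham advances.
Round 3: Pham vs Ivanov — 12–3, Pham advances.
Round 4: Pham vs Quinn — 8–7, Pham advances.
Round 5: Pham vs Weber — 14–1, Pham advances.
The agenda winner is Pham.

Pham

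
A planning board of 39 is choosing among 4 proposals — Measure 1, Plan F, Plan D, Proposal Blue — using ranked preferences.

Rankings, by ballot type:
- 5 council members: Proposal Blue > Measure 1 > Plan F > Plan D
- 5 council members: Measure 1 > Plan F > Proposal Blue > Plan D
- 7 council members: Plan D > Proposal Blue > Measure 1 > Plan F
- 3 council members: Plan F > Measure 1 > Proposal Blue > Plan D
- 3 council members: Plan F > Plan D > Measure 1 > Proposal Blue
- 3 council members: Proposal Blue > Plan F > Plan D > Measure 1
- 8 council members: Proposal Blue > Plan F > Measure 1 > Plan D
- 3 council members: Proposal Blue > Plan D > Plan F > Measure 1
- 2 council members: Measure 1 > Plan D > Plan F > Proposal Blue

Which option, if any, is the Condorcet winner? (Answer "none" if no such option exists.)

Proposal Blue

Head-to-head results (39 council members):
Measure 1 vs Plan F: Measure 1 is ranked higher on 5+5+7+2 = 19 ballots, Plan F on 20. Plan F wins 20–19.
Measure 1 vs Plan D: Measure 1 is ranked higher on 5+5+3+8+2 = 23 ballots, Plan D on 16. Measure 1 wins 23–16.
Measure 1 vs Proposal Blue: 13 to 26, Proposal Blue.
Plan F vs Plan D: 27 to 12, Plan F.
Plan F vs Proposal Blue: 13 to 26, Proposal Blue.
Plan D vs Proposal Blue: Plan D is ranked higher on 7+3+2 = 12 ballots, Proposal Blue on 27. Proposal Blue wins 27–12.
Proposal Blue wins every pairwise contest, so Proposal Blue is the Condorcet winner.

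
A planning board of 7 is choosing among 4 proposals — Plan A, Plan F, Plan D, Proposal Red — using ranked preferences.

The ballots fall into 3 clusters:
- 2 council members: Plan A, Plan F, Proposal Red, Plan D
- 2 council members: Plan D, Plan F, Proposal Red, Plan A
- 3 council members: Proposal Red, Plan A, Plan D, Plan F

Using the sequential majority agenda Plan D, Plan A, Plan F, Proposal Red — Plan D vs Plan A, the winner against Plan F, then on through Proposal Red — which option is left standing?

Proposal Red

Round 1: Plan D vs Plan A — 2–5, Plan A advances.
Round 2: Plan A vs Plan F — 5–2, Plan A advances.
Round 3: Plan A vs Proposal Red — 2–5, Proposal Red advances.
The agenda winner is Proposal Red.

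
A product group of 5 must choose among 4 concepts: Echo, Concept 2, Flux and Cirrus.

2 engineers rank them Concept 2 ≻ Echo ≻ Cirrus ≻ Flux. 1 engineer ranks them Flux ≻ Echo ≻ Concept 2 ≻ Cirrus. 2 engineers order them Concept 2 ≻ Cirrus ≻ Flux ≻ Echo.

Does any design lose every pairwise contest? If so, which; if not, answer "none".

Head-to-head results (5 engineers):
Echo vs Concept 2: Echo is ranked higher on 1 ballot, Concept 2 on 4. Concept 2 wins 4–1.
Echo vs Flux: Flux wins 3–2.
Echo vs Cirrus: Echo preferred on 2+1 = 3 ballots; Echo wins 3–2.
Concept 2–Flux: Concept 2 4–1.
Concept 2 vs Cirrus: Concept 2 preferred on 2+1+2 = 5 ballots; Concept 2 wins 5–0.
Flux vs Cirrus: Cirrus wins 4–1.
Every design wins at least one matchup (Echo beats Cirrus; Concept 2 beats Echo; Flux beats Echo; Cirrus beats Flux), so there is no Condorcet loser.

none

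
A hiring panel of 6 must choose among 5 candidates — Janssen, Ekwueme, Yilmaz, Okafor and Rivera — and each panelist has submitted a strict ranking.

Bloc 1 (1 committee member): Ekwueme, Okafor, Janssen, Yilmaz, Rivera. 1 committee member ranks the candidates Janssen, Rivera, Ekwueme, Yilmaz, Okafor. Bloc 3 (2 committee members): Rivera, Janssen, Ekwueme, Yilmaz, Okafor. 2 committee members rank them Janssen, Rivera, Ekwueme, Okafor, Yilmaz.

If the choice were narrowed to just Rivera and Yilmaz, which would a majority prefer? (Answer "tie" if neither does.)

Rivera

Ballots ranking Rivera above Yilmaz: 1 + 2 + 2 = 5.
Ballots ranking Yilmaz above Rivera: 6 − 5 = 1.
Rivera wins the head-to-head 5–1.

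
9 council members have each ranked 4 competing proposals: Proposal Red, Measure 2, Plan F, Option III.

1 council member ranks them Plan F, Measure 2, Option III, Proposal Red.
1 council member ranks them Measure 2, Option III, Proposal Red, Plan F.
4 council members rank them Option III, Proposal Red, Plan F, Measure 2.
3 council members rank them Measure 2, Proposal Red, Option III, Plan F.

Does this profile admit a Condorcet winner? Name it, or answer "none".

Head-to-head results (9 council members):
Proposal Red vs Measure 2: 4 for Proposal Red, 5 for Measure 2 — Measure 2 by 5–4.
Proposal Red vs Plan F: 8 to 1, Proposal Red.
Proposal Red–Option III: Option III 6–3.
Measure 2 vs Plan F: Measure 2 is ranked higher on 1+3 = 4 ballots, Plan F on 5. Plan F wins 5–4.
Measure 2 vs Option III: Measure 2, 5–4.
Plan F vs Option III: 1 for Plan F, 8 for Option III — Option III by 8–1.
Every option loses at least once (Proposal Red loses to Measure 2; Measure 2 loses to Plan F; Plan F loses to Proposal Red; Option III loses to Measure 2). The majority relation contains the cycle Proposal Red → Plan F → Measure 2 → Proposal Red, so there is no Condorcet winner.

none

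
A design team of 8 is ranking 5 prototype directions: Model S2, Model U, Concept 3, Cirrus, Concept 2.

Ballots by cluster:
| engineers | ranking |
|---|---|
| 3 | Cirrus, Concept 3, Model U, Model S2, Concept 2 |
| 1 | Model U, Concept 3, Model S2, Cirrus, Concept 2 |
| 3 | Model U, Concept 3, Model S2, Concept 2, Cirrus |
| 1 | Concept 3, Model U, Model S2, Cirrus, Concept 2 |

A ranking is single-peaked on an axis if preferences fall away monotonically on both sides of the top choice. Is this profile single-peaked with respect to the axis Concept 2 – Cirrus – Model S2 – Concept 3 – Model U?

Axis positions: Concept 2=1, Cirrus=2, Model S2=3, Concept 3=4, Model U=5.
Cluster 1: ranking walks positions 2-4-5-3-1; Concept 3 is ranked above Model S2 even though Model S2 lies between Concept 3 and the peak Cirrus on the axis — preferences dip and rise again. Not single-peaked.
Cluster 2 (peak Model U at position 5): ranking walks positions 5-4-3-2-1, expanding outward from the peak — single-peaked.
Cluster 3: ranking walks positions 5-4-3-1-2; Concept 2 is ranked above Cirrus even though Cirrus lies between Concept 2 and the peak Model U on the axis — preferences dip and rise again. Not single-peaked.
Cluster 4 (peak Concept 3 at position 4): ranking walks positions 4-5-3-2-1, expanding outward from the peak — single-peaked.
Cluster 1 violates single-peakedness, so the profile is not single-peaked on this axis.

no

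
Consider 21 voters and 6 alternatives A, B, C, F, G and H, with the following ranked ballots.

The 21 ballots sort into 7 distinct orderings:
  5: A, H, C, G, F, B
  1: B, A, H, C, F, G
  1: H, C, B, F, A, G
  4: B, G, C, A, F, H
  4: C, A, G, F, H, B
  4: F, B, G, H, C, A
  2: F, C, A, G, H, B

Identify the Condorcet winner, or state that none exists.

none

Head-to-head results (21 voters):
A vs B: A wins 11–10.
A–C: C 15–6.
A vs F: A wins 14–7.
A vs G: A, 13–8.
A vs H: 16 to 5, A.
B vs C: C, 12–9.
B vs F: 1+1+4 = 6 for B, 15 for F — F by 15–6.
B vs G: 1+1+4+4 = 10 for B, 11 for G — G by 11–10.
B vs H: H, 12–9.
C vs F: 15 to 6, C.
C vs G: 5+1+1+4+2 = 13 for C, 8 for G — C by 13–8.
C vs H: C is ranked higher on 4+4+2 = 10 ballots, H on 11. H wins 11–10.
F vs G: F is ranked higher on 1+1+4+2 = 8 ballots, G on 13. G wins 13–8.
F–H: F 14–7.
G vs H: G is ranked higher on 4+4+4+2 = 14 ballots, H on 7. G wins 14–7.
No alternative is unbeaten: A loses to C; B loses to A; C loses to H; F loses to A; G loses to A; H loses to A. In particular A beats H beats C beats A is a majority cycle — no Condorcet winner exists.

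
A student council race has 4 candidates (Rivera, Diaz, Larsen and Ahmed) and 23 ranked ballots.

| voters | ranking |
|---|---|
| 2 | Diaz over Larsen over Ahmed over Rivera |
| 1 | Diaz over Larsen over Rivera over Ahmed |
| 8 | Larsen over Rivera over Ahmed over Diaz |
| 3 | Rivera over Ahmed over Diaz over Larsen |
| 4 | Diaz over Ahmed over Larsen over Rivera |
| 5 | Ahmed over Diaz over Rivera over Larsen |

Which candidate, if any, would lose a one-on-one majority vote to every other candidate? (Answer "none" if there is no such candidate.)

Head-to-head results (23 voters):
Rivera vs Diaz: Diaz wins 12–11.
Rivera vs Larsen: 8 to 15, Larsen.
Rivera–Ahmed: Rivera 12–11.
Diaz vs Larsen: Diaz wins 15–8.
Diaz vs Ahmed: 7 to 16, Ahmed.
Larsen vs Ahmed: 2+1+8 = 11 for Larsen, 12 for Ahmed — Ahmed by 12–11.
Every candidate wins at least one matchup (Rivera beats Ahmed; Diaz beats Rivera; Larsen beats Rivera; Ahmed beats Diaz), so there is no Condorcet loser.

none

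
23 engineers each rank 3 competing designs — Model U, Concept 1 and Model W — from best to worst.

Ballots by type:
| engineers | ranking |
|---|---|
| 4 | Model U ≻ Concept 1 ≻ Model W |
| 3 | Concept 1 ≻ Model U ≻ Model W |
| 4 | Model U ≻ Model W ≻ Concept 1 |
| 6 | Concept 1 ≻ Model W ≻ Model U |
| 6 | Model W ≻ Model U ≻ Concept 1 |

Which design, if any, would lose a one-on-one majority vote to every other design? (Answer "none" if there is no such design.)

none

Head-to-head results (23 engineers):
Model U–Concept 1: Model U 14–9.
Model U vs Model W: 11 to 12, Model W.
Concept 1 vs Model W: Concept 1, 13–10.
Each design has at least one pairwise win (Model U beats Concept 1; Concept 1 beats Model W; Model W beats Model U) — no Condorcet loser.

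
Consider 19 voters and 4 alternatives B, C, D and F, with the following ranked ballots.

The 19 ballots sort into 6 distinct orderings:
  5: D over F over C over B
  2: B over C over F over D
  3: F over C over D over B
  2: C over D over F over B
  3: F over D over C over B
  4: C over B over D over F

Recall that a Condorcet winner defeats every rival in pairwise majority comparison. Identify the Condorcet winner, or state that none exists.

Check each pair by majority over 19 ballots:
B vs C: B preferred on 2 ballots; C wins 17–2.
B vs D: 2+4 = 6 for B, 13 for D — D by 13–6.
B vs F: 6 to 13, F.
C vs D: 11 to 8, C.
C vs F: 2+2+4 = 8 for C, 11 for F — F by 11–8.
D vs F: D preferred on 5+2+4 = 11 ballots; D wins 11–8.
Each alternative drops at least one matchup (B loses to C; C loses to F; D loses to C; F loses to D); the cycle C beats D beats F beats C rules out a Condorcet winner.

none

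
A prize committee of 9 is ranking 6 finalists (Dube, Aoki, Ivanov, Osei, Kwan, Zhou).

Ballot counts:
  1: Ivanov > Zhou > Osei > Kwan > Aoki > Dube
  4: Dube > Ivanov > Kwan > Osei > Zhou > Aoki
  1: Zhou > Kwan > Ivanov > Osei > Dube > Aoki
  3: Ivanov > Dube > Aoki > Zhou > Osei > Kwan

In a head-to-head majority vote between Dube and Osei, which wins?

Ballots ranking Dube above Osei: 4 + 3 = 7.
Ballots ranking Osei above Dube: 9 − 7 = 2.
Dube wins the head-to-head 7–2.

Dube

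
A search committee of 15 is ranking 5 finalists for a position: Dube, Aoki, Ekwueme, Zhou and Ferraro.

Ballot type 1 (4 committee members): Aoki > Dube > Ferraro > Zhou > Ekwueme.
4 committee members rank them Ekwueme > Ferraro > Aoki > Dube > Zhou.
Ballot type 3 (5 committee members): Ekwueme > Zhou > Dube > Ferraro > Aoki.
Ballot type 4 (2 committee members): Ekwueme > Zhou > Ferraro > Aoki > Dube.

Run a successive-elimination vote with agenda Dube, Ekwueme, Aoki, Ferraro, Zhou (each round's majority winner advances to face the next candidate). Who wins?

Round 1: Dube vs Ekwueme — 4–11, Ekwueme advances.
Round 2: Ekwueme vs Aoki — 11–4, Ekwueme advances.
Round 3: Ekwueme vs Ferraro — 11–4, Ekwueme advances.
Round 4: Ekwueme vs Zhou — 11–4, Ekwueme advances.
The agenda winner is Ekwueme.

Ekwueme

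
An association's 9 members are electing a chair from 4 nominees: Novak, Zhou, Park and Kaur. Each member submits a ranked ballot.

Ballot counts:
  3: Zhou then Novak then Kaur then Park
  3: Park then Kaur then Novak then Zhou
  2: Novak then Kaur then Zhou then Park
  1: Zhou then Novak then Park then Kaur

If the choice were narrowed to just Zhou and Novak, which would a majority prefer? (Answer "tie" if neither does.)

Ballots ranking Zhou above Novak: 3 + 1 = 4.
Ballots ranking Novak above Zhou: 9 − 4 = 5.
Novak wins the head-to-head 5–4.

Novak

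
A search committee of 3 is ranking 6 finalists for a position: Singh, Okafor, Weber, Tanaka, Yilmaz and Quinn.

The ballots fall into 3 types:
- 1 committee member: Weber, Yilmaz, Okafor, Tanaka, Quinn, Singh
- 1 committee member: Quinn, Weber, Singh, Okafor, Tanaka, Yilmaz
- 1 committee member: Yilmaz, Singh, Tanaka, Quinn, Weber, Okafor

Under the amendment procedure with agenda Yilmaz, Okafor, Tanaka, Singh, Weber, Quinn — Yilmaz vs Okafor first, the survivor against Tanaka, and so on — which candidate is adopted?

Round 1: Yilmaz vs Okafor — 2–1, Yilmaz advances.
Round 2: Yilmaz vs Tanaka — 2–1, Yilmaz advances.
Round 3: Yilmaz vs Singh — 2–1, Yilmaz advances.
Round 4: Yilmaz vs Weber — 1–2, Weber advances.
Round 5: Weber vs Quinn — 1–2, Quinn advances.
The agenda winner is Quinn.

Quinn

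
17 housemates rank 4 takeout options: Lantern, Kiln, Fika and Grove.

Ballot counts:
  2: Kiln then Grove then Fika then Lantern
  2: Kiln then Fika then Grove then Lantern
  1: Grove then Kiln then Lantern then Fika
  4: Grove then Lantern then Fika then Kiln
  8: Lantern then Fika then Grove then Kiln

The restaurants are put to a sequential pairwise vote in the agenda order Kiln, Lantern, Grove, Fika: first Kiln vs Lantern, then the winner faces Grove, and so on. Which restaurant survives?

Round 1: Kiln vs Lantern — 5–12, Lantern advances.
Round 2: Lantern vs Grove — 8–9, Grove advances.
Round 3: Grove vs Fika — 7–10, Fika advances.
The agenda winner is Fika.

Fika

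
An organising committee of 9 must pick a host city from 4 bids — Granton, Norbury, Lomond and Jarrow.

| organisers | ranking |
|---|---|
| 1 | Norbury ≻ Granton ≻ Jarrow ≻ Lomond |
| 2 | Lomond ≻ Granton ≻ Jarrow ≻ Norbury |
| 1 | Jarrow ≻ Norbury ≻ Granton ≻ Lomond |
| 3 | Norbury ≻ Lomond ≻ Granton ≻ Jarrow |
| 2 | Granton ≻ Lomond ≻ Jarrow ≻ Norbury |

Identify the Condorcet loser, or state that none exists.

none

Head-to-head results (9 organisers):
Granton vs Norbury: Norbury, 5–4.
Granton vs Lomond: 1+1+2 = 4 for Granton, 5 for Lomond — Lomond by 5–4.
Granton vs Jarrow: 1+2+3+2 = 8 for Granton, 1 for Jarrow — Granton by 8–1.
Norbury vs Lomond: Norbury preferred on 1+1+3 = 5 ballots; Norbury wins 5–4.
Norbury–Jarrow: Jarrow 5–4.
Lomond vs Jarrow: Lomond, 7–2.
Every city wins at least one matchup (Granton beats Jarrow; Norbury beats Granton; Lomond beats Granton; Jarrow beats Norbury), so there is no Condorcet loser.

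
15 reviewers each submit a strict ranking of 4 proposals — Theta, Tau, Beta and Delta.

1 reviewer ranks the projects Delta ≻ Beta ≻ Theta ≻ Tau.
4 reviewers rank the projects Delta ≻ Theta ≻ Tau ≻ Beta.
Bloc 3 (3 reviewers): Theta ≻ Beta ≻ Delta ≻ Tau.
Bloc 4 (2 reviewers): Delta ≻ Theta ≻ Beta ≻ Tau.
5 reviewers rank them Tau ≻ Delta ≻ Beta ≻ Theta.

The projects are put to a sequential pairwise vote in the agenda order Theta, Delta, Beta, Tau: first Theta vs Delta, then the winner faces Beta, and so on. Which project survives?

Round 1: Theta vs Delta — 3–12, Delta advances.
Round 2: Delta vs Beta — 12–3, Delta advances.
Round 3: Delta vs Tau — 10–5, Delta advances.
Delta survives the agenda.

Delta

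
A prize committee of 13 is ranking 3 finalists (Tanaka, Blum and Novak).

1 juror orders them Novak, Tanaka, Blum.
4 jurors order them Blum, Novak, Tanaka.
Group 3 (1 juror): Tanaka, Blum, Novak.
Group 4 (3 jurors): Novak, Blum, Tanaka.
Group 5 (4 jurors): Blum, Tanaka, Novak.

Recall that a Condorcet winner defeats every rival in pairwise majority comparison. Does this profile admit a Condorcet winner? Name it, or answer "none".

Check each pair by majority over 13 ballots:
Tanaka vs Blum: Tanaka preferred on 1+1 = 2 ballots; Blum wins 11–2.
Tanaka vs Novak: Tanaka is ranked higher on 1+4 = 5 ballots, Novak on 8. Novak wins 8–5.
Blum vs Novak: Blum preferred on 4+1+4 = 9 ballots; Blum wins 9–4.
Only Blum has no losses; Blum is the Condorcet winner.

Blum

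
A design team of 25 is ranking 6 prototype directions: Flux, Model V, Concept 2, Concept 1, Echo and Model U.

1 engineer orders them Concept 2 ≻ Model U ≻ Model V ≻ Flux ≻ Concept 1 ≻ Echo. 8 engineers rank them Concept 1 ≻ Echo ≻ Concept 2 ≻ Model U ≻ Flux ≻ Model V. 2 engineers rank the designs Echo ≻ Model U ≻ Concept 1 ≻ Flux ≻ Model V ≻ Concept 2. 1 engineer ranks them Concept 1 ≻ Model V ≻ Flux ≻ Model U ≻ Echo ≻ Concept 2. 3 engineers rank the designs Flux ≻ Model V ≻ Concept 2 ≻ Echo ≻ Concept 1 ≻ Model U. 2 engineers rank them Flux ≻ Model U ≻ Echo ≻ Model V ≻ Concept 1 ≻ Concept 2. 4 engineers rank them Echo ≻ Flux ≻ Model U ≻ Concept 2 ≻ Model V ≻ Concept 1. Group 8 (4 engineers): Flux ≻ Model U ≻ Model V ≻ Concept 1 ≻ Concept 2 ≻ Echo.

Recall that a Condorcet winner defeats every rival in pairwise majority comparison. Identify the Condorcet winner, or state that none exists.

Head-to-head results (25 engineers):
Flux vs Model V: 23 to 2, Flux.
Flux vs Concept 2: 2+1+3+2+4+4 = 16 for Flux, 9 for Concept 2 — Flux by 16–9.
Flux vs Concept 1: Flux, 14–11.
Flux vs Echo: Echo, 14–11.
Flux vs Model U: Flux preferred on 1+3+2+4+4 = 14 ballots; Flux wins 14–11.
Model V vs Concept 2: Model V is ranked higher on 2+1+3+2+4 = 12 ballots, Concept 2 on 13. Concept 2 wins 13–12.
Model V–Concept 1: Model V 14–11.
Model V vs Echo: 9 to 16, Echo.
Model V vs Model U: Model V is ranked higher on 1+3 = 4 ballots, Model U on 21. Model U wins 21–4.
Concept 2 vs Concept 1: Concept 2 is ranked higher on 1+3+4 = 8 ballots, Concept 1 on 17. Concept 1 wins 17–8.
Concept 2 vs Echo: Echo, 17–8.
Concept 2–Model U: Model U 13–12.
Concept 1 vs Echo: Concept 1 preferred on 1+8+1+4 = 14 ballots; Concept 1 wins 14–11.
Concept 1 vs Model U: 8+1+3 = 12 for Concept 1, 13 for Model U — Model U by 13–12.
Echo vs Model U: 17 to 8, Echo.
No design is unbeaten: Flux loses to Echo; Model V loses to Flux; Concept 2 loses to Flux; Concept 1 loses to Flux; Echo loses to Concept 1; Model U loses to Flux. In particular Flux beats Concept 1 beats Echo beats Flux is a majority cycle — no Condorcet winner exists.

none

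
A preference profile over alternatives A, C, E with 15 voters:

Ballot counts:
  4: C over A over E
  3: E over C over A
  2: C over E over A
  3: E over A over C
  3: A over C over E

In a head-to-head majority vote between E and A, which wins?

Ballots ranking E above A: 3 + 2 + 3 = 8.
Ballots ranking A above E: 15 − 8 = 7.
E wins the head-to-head 8–7.

E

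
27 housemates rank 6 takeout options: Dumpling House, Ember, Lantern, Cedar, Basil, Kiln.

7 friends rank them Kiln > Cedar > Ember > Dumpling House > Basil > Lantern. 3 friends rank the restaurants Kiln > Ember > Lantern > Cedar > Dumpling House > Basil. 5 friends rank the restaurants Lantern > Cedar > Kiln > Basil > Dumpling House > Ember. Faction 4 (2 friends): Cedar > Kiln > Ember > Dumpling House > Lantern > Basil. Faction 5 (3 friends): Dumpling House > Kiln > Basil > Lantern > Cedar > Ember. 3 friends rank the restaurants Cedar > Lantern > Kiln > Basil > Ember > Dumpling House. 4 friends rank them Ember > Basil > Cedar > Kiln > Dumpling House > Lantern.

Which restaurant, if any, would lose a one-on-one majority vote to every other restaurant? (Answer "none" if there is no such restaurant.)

Lantern

Pairwise majorities:
Dumpling House vs Ember: 8 to 19, Ember.
Dumpling House vs Lantern: Dumpling House preferred on 7+2+3+4 = 16 ballots; Dumpling House wins 16–11.
Dumpling House vs Cedar: 3 for Dumpling House, 24 for Cedar — Cedar by 24–3.
Dumpling House vs Basil: Dumpling House is ranked higher on 7+3+2+3 = 15 ballots, Basil on 12. Dumpling House wins 15–12.
Dumpling House vs Kiln: Kiln, 24–3.
Ember vs Lantern: Ember wins 16–11.
Ember vs Cedar: Cedar, 20–7.
Ember vs Basil: 16 to 11, Ember.
Ember vs Kiln: Kiln wins 23–4.
Lantern vs Cedar: 11 to 16, Cedar.
Lantern vs Basil: Basil, 14–13.
Lantern vs Kiln: Kiln wins 19–8.
Cedar vs Basil: 7+3+5+2+3 = 20 for Cedar, 7 for Basil — Cedar by 20–7.
Cedar vs Kiln: Cedar is ranked higher on 5+2+3+4 = 14 ballots, Kiln on 13. Cedar wins 14–13.
Basil vs Kiln: Kiln, 23–4.
Lantern loses to every other restaurant — it is the Condorcet loser.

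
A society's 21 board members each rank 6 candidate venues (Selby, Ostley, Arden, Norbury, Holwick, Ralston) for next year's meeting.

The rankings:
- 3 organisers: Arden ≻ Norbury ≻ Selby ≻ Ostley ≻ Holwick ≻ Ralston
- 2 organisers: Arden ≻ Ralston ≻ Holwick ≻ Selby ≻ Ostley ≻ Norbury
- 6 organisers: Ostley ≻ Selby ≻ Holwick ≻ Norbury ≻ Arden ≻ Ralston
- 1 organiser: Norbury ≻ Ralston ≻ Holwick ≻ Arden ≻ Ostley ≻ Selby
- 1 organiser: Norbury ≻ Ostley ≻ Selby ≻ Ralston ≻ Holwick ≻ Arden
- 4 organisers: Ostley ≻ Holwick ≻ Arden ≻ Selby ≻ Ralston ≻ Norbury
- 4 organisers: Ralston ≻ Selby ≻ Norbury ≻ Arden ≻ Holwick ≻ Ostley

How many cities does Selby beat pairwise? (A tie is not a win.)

4

Selby against each rival (21 organisers):
Selby vs Ostley: Selby preferred on 3+2+4 = 9 ballots; Ostley wins 12–9.
Selby–Arden: Selby 11–10.
Selby vs Norbury: 16 to 5, Selby.
Selby–Holwick: Selby 14–7.
Selby–Ralston: Selby 14–7.
Selby beats Arden, Norbury, Holwick, Ralston; loses to Ostley — 4 pairwise wins.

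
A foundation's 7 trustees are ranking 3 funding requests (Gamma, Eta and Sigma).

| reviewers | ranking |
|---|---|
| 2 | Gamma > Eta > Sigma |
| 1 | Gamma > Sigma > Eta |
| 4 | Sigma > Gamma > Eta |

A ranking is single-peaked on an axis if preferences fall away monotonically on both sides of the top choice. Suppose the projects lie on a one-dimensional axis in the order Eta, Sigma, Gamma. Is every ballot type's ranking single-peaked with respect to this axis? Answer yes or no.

no

Axis positions: Eta=1, Sigma=2, Gamma=3.
Ballot type 1: ranking walks positions 3-1-2; Eta is ranked above Sigma even though Sigma lies between Eta and the peak Gamma on the axis — preferences dip and rise again. Not single-peaked.
Ballot type 2 (peak Gamma at position 3): ranking walks positions 3-2-1, expanding outward from the peak — single-peaked.
Ballot type 3 (peak Sigma at position 2): ranking walks positions 2-3-1, expanding outward from the peak — single-peaked.
Ballot type 1 violates single-peakedness, so the profile is not single-peaked on this axis.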